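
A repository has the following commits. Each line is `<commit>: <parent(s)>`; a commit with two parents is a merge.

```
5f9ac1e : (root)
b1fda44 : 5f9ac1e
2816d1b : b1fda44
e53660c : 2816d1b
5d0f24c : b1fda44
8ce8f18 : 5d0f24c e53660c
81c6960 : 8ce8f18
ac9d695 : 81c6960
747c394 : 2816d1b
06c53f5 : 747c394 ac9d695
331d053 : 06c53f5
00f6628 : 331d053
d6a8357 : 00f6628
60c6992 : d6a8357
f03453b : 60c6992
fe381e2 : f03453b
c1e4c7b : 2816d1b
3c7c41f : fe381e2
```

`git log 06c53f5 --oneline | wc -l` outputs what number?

Walking parent pointers from 06c53f5: reachable set = {06c53f5, 2816d1b, 5d0f24c, 5f9ac1e, 747c394, 81c6960, 8ce8f18, ac9d695, b1fda44, e53660c}.
That is 10 commits.

10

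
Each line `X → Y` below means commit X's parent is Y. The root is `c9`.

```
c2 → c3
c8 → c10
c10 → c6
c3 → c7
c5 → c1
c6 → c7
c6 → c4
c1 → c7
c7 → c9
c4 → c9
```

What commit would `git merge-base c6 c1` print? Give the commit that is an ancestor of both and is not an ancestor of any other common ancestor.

Ancestors of c6: {c4, c6, c7, c9}.
Ancestors of c1: {c1, c7, c9}.
Common ancestors: {c7, c9}.
Among these, c7 is not an ancestor of any other common ancestor — it is the merge base.

c7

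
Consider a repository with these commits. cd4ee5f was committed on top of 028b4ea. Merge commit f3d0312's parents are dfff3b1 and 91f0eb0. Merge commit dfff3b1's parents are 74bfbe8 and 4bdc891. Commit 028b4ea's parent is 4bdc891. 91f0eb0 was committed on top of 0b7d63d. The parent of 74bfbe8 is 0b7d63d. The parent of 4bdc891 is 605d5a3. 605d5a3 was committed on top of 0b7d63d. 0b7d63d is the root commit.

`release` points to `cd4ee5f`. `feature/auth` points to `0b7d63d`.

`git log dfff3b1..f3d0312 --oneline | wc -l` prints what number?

2

Reachable from f3d0312: {0b7d63d, 4bdc891, 605d5a3, 74bfbe8, 91f0eb0, dfff3b1, f3d0312}.
Reachable from dfff3b1: {0b7d63d, 4bdc891, 605d5a3, 74bfbe8, dfff3b1}.
In f3d0312's history but not dfff3b1's: {91f0eb0, f3d0312} — 2 commits.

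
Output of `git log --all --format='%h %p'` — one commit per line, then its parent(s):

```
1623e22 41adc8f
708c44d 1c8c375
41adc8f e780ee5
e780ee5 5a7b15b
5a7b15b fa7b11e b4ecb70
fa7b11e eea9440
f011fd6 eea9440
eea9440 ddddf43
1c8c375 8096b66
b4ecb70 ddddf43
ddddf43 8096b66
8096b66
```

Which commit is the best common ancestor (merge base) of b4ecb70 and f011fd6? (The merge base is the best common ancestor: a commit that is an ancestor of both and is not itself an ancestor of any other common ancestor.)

ddddf43

Ancestors of b4ecb70: {8096b66, b4ecb70, ddddf43}.
Ancestors of f011fd6: {8096b66, ddddf43, eea9440, f011fd6}.
Common ancestors: {8096b66, ddddf43}.
Among these, ddddf43 is not an ancestor of any other common ancestor — it is the merge base.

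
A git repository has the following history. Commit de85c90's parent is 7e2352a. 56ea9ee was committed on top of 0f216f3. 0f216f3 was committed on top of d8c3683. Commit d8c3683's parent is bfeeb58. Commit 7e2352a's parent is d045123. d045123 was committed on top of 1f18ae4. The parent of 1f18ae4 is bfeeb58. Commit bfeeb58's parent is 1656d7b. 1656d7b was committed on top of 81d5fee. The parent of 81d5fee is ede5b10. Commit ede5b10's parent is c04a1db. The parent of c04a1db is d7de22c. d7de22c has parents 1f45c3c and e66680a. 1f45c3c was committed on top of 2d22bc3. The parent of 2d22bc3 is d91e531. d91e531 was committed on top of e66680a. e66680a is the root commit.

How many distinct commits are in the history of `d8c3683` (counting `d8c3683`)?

Walking parent pointers from d8c3683: reachable set = {1656d7b, 1f45c3c, 2d22bc3, 81d5fee, bfeeb58, c04a1db, d7de22c, d8c3683, d91e531, e66680a, ede5b10}.
That is 11 commits.

11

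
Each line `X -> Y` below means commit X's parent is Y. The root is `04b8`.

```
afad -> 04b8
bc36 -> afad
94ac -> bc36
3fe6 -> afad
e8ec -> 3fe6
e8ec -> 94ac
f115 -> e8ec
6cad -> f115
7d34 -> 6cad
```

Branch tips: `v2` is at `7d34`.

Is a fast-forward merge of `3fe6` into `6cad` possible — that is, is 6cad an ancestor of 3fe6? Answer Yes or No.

A fast-forward from 6cad to 3fe6 is possible iff 6cad is an ancestor of 3fe6.
Ancestors of 3fe6: {04b8, 3fe6, afad}.
6cad is not among them, so fast-forward is not possible.

No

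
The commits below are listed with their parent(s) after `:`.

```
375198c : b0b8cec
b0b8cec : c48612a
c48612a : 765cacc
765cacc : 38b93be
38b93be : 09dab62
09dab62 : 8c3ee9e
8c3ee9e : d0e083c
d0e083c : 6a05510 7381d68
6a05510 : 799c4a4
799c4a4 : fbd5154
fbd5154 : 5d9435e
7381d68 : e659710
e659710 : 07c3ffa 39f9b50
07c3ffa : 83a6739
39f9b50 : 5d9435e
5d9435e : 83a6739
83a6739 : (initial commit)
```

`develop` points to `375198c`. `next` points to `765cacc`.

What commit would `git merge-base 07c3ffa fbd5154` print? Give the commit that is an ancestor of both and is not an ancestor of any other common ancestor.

Ancestors of 07c3ffa: {07c3ffa, 83a6739}.
Ancestors of fbd5154: {5d9435e, 83a6739, fbd5154}.
Common ancestors: {83a6739}.
The only common ancestor is 83a6739, so it is the merge base.

83a6739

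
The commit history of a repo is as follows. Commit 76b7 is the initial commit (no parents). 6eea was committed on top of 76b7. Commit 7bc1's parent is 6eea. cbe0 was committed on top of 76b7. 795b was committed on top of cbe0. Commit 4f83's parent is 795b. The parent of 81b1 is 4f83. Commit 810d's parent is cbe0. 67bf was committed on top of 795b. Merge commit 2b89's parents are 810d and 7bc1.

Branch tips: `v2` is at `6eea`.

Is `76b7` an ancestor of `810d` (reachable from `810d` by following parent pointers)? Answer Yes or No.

Ancestors of 810d (commits reachable by following parents): {76b7, 810d, cbe0}.
76b7 is in that set, so it is an ancestor of 810d.

Yes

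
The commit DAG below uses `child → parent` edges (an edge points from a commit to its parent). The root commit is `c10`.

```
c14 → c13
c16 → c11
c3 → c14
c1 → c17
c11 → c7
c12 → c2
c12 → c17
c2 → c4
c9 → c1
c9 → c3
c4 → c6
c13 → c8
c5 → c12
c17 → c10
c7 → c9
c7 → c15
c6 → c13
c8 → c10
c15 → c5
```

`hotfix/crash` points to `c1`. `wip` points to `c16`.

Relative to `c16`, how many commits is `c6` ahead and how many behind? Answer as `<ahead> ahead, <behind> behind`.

Reachable from c6: {c10, c13, c6, c8}.
Reachable from c16: {c1, c10, c11, c12, c13, c14, c15, c16, c17, c2, c3, c4, c5, c6, c7, c8, c9}.
Only in c6's history (ahead): {} — 0.
Only in c16's history (behind): {c1, c11, c12, c14, c15, c16, c17, c2, c3, c4, c5, c7, c9} — 13.

0 ahead, 13 behind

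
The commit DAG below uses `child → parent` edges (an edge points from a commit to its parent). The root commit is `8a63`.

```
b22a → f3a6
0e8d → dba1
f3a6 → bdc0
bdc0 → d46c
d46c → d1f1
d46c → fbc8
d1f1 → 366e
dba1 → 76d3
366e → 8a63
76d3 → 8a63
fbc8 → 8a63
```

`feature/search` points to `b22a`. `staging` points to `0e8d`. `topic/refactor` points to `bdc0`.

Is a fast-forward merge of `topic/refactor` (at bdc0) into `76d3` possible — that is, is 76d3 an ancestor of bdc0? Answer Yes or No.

A fast-forward from 76d3 to bdc0 is possible iff 76d3 is an ancestor of bdc0.
Ancestors of bdc0: {366e, 8a63, bdc0, d1f1, d46c, fbc8}.
76d3 is not among them, so fast-forward is not possible.

No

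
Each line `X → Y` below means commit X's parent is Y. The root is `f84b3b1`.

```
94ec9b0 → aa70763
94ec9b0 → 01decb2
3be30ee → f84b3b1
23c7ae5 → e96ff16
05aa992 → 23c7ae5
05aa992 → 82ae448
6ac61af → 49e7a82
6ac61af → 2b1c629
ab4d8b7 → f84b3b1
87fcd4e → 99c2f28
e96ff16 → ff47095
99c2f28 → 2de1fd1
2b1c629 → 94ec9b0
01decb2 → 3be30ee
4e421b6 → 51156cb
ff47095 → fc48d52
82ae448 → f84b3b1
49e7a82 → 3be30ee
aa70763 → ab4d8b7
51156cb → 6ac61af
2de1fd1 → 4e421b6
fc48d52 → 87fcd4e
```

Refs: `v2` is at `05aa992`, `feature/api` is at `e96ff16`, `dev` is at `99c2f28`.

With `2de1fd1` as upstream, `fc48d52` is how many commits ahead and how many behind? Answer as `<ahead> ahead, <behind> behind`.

Reachable from fc48d52: {01decb2, 2b1c629, 2de1fd1, 3be30ee, 49e7a82, 4e421b6, 51156cb, 6ac61af, 87fcd4e, 94ec9b0, 99c2f28, aa70763, ab4d8b7, f84b3b1, fc48d52}.
Reachable from 2de1fd1: {01decb2, 2b1c629, 2de1fd1, 3be30ee, 49e7a82, 4e421b6, 51156cb, 6ac61af, 94ec9b0, aa70763, ab4d8b7, f84b3b1}.
Only in fc48d52's history (ahead): {87fcd4e, 99c2f28, fc48d52} — 3.
Only in 2de1fd1's history (behind): {} — 0.

3 ahead, 0 behind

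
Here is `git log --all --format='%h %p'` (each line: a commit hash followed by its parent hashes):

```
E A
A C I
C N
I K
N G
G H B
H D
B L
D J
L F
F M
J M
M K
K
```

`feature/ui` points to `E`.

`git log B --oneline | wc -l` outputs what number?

Walking parent pointers from B: reachable set = {B, F, K, L, M}.
That is 5 commits.

5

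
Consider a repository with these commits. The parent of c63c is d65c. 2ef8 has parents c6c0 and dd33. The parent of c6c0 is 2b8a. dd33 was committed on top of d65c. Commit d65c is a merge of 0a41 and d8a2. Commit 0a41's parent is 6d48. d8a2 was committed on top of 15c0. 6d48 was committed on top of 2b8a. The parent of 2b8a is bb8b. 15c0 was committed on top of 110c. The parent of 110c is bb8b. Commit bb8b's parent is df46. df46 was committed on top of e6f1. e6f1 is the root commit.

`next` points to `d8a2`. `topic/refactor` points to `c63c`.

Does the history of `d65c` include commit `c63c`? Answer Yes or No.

Ancestors of d65c: {0a41, 110c, 15c0, 2b8a, 6d48, bb8b, d65c, d8a2, df46, e6f1}.
c63c is not in that set, so it is not an ancestor of d65c.

No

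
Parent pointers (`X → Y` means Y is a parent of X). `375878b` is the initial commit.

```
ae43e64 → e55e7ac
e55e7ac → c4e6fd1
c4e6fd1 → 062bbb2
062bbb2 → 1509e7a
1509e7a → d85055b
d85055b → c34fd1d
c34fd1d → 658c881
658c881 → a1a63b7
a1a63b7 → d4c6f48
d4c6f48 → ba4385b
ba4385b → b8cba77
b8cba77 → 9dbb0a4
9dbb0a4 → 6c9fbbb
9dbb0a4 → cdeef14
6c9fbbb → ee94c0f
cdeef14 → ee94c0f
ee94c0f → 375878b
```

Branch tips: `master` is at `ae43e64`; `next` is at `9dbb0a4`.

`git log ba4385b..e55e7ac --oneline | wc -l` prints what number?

Reachable from e55e7ac: {062bbb2, 1509e7a, 375878b, 658c881, 6c9fbbb, 9dbb0a4, a1a63b7, b8cba77, ba4385b, c34fd1d, c4e6fd1, cdeef14, d4c6f48, d85055b, e55e7ac, ee94c0f}.
Reachable from ba4385b: {375878b, 6c9fbbb, 9dbb0a4, b8cba77, ba4385b, cdeef14, ee94c0f}.
In e55e7ac's history but not ba4385b's: {062bbb2, 1509e7a, 658c881, a1a63b7, c34fd1d, c4e6fd1, d4c6f48, d85055b, e55e7ac} — 9 commits.

9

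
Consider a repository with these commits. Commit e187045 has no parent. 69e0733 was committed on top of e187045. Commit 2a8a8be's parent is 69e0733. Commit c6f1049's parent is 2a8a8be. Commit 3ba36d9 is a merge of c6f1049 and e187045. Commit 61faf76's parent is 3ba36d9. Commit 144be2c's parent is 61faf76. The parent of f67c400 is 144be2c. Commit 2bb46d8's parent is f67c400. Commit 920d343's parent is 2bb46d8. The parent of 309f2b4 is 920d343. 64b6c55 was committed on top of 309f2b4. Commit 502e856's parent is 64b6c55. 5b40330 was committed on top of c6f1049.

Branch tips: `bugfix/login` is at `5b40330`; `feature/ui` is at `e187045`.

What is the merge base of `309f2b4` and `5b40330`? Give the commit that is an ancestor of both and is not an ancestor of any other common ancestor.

c6f1049

Ancestors of 309f2b4: {144be2c, 2a8a8be, 2bb46d8, 309f2b4, 3ba36d9, 61faf76, 69e0733, 920d343, c6f1049, e187045, f67c400}.
Ancestors of 5b40330: {2a8a8be, 5b40330, 69e0733, c6f1049, e187045}.
Common ancestors: {2a8a8be, 69e0733, c6f1049, e187045}.
Among these, c6f1049 is not an ancestor of any other common ancestor — it is the merge base.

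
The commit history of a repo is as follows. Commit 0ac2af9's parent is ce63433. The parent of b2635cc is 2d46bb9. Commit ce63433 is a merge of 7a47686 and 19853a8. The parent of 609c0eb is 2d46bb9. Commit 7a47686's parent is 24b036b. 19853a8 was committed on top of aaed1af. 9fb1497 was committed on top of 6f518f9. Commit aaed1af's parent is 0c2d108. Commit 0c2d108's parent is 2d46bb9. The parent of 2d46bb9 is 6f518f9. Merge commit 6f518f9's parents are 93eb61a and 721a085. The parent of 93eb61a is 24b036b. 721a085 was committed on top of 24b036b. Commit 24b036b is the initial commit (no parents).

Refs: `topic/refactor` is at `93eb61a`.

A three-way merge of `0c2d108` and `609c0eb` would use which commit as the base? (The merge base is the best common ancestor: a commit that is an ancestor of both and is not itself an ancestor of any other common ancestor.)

2d46bb9

Ancestors of 0c2d108: {0c2d108, 24b036b, 2d46bb9, 6f518f9, 721a085, 93eb61a}.
Ancestors of 609c0eb: {24b036b, 2d46bb9, 609c0eb, 6f518f9, 721a085, 93eb61a}.
Common ancestors: {24b036b, 2d46bb9, 6f518f9, 721a085, 93eb61a}.
Among these, 2d46bb9 is not an ancestor of any other common ancestor — it is the merge base.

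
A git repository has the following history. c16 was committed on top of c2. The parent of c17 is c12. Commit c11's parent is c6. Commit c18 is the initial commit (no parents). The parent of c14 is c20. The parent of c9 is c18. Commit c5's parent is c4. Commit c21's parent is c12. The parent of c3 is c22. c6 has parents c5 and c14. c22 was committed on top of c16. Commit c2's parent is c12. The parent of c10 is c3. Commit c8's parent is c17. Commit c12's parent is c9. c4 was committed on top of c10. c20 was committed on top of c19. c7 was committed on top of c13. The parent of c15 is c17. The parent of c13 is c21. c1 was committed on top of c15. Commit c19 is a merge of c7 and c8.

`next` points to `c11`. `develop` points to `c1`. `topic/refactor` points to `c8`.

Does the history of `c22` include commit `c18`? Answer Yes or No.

Yes

Ancestors of c22 (commits reachable by following parents): {c12, c16, c18, c2, c22, c9}.
c18 is in that set, so it is an ancestor of c22.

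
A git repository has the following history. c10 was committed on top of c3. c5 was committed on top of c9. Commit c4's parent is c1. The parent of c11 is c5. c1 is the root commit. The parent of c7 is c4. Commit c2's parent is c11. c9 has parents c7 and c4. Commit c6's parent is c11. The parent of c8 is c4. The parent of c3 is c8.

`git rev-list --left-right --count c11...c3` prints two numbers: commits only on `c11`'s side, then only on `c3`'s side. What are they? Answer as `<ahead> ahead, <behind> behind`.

4 ahead, 2 behind

Reachable from c11: {c1, c11, c4, c5, c7, c9}.
Reachable from c3: {c1, c3, c4, c8}.
Only in c11's history (ahead): {c11, c5, c7, c9} — 4.
Only in c3's history (behind): {c3, c8} — 2.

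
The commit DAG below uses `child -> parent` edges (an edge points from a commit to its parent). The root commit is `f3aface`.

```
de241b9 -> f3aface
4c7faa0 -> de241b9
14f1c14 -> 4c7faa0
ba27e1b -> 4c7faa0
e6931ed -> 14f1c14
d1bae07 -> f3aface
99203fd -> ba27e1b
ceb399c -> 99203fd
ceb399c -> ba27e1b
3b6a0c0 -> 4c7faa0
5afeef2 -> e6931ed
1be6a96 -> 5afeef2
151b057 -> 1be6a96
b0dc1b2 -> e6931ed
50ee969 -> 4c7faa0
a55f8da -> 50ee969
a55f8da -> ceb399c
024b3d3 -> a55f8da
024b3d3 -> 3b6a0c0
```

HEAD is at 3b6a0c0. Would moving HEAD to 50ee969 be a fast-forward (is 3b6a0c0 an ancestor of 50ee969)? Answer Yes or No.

A fast-forward from 3b6a0c0 to 50ee969 is possible iff 3b6a0c0 is an ancestor of 50ee969.
Ancestors of 50ee969: {4c7faa0, 50ee969, de241b9, f3aface}.
3b6a0c0 is not among them, so fast-forward is not possible.

No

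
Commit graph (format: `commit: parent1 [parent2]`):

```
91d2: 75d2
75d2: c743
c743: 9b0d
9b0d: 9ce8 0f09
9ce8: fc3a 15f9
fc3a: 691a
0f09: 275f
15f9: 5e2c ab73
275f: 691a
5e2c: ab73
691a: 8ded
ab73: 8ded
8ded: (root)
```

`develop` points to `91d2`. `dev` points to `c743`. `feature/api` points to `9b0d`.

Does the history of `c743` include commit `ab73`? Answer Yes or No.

Yes

Ancestors of c743 (commits reachable by following parents): {0f09, 15f9, 275f, 5e2c, 691a, 8ded, 9b0d, 9ce8, ab73, c743, fc3a}.
ab73 is in that set, so it is an ancestor of c743.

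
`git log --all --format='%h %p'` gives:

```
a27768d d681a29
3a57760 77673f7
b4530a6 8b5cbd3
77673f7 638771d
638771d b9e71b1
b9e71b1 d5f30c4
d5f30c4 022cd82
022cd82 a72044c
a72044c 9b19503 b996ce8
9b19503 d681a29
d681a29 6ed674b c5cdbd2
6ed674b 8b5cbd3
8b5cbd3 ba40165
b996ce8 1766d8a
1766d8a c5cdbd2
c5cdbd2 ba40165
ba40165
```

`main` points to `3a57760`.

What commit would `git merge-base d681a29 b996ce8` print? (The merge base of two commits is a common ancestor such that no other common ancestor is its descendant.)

Ancestors of d681a29: {6ed674b, 8b5cbd3, ba40165, c5cdbd2, d681a29}.
Ancestors of b996ce8: {1766d8a, b996ce8, ba40165, c5cdbd2}.
Common ancestors: {ba40165, c5cdbd2}.
Among these, c5cdbd2 is not an ancestor of any other common ancestor — it is the merge base.

c5cdbd2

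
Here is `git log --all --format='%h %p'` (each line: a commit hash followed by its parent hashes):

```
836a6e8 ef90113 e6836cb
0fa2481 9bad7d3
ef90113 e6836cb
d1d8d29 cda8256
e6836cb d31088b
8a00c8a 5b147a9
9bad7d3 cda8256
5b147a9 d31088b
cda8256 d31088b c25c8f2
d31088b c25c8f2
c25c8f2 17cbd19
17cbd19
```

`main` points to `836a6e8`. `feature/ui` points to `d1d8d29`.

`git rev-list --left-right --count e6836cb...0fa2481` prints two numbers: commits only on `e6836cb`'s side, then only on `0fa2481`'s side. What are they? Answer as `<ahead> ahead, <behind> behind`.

Reachable from e6836cb: {17cbd19, c25c8f2, d31088b, e6836cb}.
Reachable from 0fa2481: {0fa2481, 17cbd19, 9bad7d3, c25c8f2, cda8256, d31088b}.
Only in e6836cb's history (ahead): {e6836cb} — 1.
Only in 0fa2481's history (behind): {0fa2481, 9bad7d3, cda8256} — 3.

1 ahead, 3 behind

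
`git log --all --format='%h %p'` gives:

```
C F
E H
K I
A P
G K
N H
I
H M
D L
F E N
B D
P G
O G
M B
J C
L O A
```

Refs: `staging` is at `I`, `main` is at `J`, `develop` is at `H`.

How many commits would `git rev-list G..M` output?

7

Reachable from M: {A, B, D, G, I, K, L, M, O, P}.
Reachable from G: {G, I, K}.
In M's history but not G's: {A, B, D, L, M, O, P} — 7 commits.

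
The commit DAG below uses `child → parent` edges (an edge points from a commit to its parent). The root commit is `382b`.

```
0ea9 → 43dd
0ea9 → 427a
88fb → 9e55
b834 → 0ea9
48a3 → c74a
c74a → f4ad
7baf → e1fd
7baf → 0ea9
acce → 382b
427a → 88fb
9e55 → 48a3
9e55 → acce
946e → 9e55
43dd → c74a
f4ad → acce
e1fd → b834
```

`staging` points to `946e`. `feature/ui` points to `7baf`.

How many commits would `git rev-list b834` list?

11

Walking parent pointers from b834: reachable set = {0ea9, 382b, 427a, 43dd, 48a3, 88fb, 9e55, acce, b834, c74a, f4ad}.
That is 11 commits.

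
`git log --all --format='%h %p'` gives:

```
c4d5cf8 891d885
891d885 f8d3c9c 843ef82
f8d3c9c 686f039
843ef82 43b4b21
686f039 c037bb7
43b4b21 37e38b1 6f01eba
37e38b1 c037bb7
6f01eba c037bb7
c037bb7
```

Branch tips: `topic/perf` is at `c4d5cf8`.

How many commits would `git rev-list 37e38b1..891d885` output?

6

Reachable from 891d885: {37e38b1, 43b4b21, 686f039, 6f01eba, 843ef82, 891d885, c037bb7, f8d3c9c}.
Reachable from 37e38b1: {37e38b1, c037bb7}.
In 891d885's history but not 37e38b1's: {43b4b21, 686f039, 6f01eba, 843ef82, 891d885, f8d3c9c} — 6 commits.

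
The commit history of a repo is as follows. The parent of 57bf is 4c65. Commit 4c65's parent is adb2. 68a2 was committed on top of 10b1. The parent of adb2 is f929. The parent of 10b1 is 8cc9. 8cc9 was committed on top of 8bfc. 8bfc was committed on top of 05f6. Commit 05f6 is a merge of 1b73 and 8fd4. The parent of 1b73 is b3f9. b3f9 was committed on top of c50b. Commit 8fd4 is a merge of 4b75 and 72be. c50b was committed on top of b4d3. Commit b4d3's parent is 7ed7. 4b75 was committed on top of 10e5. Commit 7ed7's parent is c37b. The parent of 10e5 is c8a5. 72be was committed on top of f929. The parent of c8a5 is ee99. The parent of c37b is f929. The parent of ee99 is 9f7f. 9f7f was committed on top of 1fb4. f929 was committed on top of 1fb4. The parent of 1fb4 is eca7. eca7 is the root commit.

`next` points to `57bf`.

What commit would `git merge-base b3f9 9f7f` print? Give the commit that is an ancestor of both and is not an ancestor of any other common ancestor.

Ancestors of b3f9: {1fb4, 7ed7, b3f9, b4d3, c37b, c50b, eca7, f929}.
Ancestors of 9f7f: {1fb4, 9f7f, eca7}.
Common ancestors: {1fb4, eca7}.
Among these, 1fb4 is not an ancestor of any other common ancestor — it is the merge base.

1fb4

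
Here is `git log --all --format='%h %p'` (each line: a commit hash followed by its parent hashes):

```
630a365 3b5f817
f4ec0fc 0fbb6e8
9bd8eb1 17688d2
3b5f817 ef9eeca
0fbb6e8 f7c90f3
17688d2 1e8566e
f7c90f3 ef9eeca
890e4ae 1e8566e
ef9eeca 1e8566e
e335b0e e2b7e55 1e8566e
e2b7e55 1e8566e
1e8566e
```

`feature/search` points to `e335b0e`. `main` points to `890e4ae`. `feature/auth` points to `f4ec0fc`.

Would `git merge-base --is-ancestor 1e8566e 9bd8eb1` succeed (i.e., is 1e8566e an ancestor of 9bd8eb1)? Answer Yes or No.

Ancestors of 9bd8eb1 (commits reachable by following parents): {17688d2, 1e8566e, 9bd8eb1}.
1e8566e is in that set, so it is an ancestor of 9bd8eb1.

Yes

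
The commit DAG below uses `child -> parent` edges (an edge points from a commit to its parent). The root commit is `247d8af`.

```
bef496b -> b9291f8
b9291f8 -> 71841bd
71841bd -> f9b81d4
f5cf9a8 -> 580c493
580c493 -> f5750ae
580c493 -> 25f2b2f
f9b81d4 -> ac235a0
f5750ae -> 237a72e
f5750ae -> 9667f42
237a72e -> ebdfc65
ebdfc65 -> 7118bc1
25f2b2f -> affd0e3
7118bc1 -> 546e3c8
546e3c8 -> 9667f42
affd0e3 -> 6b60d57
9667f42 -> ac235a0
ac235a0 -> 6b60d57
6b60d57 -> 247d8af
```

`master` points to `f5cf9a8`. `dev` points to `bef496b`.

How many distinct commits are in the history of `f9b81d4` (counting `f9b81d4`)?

4

Walking parent pointers from f9b81d4: reachable set = {247d8af, 6b60d57, ac235a0, f9b81d4}.
That is 4 commits.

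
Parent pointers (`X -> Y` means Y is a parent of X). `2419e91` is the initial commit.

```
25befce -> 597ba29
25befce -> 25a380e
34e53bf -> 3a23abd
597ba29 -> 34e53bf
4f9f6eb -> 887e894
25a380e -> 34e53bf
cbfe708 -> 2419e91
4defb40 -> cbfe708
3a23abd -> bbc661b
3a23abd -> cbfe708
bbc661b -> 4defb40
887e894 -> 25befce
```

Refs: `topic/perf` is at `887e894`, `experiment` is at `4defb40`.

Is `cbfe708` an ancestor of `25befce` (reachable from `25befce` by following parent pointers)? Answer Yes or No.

Yes

Ancestors of 25befce (commits reachable by following parents): {2419e91, 25a380e, 25befce, 34e53bf, 3a23abd, 4defb40, 597ba29, bbc661b, cbfe708}.
cbfe708 is in that set, so it is an ancestor of 25befce.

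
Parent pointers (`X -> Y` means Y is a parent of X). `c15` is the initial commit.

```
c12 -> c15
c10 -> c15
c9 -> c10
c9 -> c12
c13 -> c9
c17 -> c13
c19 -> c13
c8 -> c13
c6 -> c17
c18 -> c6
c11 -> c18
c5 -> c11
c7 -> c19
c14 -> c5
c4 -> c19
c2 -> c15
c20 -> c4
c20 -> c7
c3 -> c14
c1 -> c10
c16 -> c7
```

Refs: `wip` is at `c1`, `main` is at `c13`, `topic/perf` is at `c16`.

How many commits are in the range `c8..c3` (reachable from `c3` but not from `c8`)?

Reachable from c3: {c10, c11, c12, c13, c14, c15, c17, c18, c3, c5, c6, c9}.
Reachable from c8: {c10, c12, c13, c15, c8, c9}.
In c3's history but not c8's: {c11, c14, c17, c18, c3, c5, c6} — 7 commits.

7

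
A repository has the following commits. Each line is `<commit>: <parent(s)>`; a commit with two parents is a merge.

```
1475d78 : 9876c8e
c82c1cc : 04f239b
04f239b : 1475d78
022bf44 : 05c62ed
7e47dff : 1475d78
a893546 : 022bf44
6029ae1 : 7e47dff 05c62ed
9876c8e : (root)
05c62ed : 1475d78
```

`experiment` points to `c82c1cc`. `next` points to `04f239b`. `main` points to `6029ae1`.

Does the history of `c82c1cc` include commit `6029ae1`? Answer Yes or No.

Ancestors of c82c1cc: {04f239b, 1475d78, 9876c8e, c82c1cc}.
6029ae1 is not in that set, so it is not an ancestor of c82c1cc.

No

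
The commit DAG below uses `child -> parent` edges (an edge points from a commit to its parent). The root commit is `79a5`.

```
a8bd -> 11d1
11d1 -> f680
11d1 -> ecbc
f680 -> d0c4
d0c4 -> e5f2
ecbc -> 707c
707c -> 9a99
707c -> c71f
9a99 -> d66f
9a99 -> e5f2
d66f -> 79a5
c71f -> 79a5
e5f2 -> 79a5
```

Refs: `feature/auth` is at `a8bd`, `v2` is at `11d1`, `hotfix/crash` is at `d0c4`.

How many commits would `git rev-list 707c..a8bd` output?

5

Reachable from a8bd: {11d1, 707c, 79a5, 9a99, a8bd, c71f, d0c4, d66f, e5f2, ecbc, f680}.
Reachable from 707c: {707c, 79a5, 9a99, c71f, d66f, e5f2}.
In a8bd's history but not 707c's: {11d1, a8bd, d0c4, ecbc, f680} — 5 commits.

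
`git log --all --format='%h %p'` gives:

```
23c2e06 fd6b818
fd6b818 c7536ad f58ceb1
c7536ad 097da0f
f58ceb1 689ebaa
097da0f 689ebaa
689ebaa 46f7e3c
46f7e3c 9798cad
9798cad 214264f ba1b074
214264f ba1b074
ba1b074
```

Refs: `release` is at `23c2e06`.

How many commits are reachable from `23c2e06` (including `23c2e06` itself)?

Walking parent pointers from 23c2e06: reachable set = {097da0f, 214264f, 23c2e06, 46f7e3c, 689ebaa, 9798cad, ba1b074, c7536ad, f58ceb1, fd6b818}.
That is 10 commits.

10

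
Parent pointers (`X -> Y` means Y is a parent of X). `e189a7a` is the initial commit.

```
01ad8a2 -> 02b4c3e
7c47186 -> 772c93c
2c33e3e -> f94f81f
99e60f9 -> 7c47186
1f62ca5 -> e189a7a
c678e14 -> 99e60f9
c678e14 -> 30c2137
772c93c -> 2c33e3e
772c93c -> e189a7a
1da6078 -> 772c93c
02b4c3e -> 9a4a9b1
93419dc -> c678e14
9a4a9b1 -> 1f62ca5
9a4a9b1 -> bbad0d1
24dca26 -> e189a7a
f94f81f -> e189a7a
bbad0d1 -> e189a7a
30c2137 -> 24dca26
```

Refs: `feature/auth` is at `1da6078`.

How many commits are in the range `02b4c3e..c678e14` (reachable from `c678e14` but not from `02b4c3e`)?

8

Reachable from c678e14: {24dca26, 2c33e3e, 30c2137, 772c93c, 7c47186, 99e60f9, c678e14, e189a7a, f94f81f}.
Reachable from 02b4c3e: {02b4c3e, 1f62ca5, 9a4a9b1, bbad0d1, e189a7a}.
In c678e14's history but not 02b4c3e's: {24dca26, 2c33e3e, 30c2137, 772c93c, 7c47186, 99e60f9, c678e14, f94f81f} — 8 commits.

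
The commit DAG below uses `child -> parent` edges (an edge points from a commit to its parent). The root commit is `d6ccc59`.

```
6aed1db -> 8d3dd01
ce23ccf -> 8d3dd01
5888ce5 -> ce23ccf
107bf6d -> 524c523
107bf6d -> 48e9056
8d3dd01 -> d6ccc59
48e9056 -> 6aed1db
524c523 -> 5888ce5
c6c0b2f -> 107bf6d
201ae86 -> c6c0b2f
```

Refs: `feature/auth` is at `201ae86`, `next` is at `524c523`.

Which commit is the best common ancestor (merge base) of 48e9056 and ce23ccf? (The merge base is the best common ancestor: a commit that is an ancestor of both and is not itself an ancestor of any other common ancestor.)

Ancestors of 48e9056: {48e9056, 6aed1db, 8d3dd01, d6ccc59}.
Ancestors of ce23ccf: {8d3dd01, ce23ccf, d6ccc59}.
Common ancestors: {8d3dd01, d6ccc59}.
Among these, 8d3dd01 is not an ancestor of any other common ancestor — it is the merge base.

8d3dd01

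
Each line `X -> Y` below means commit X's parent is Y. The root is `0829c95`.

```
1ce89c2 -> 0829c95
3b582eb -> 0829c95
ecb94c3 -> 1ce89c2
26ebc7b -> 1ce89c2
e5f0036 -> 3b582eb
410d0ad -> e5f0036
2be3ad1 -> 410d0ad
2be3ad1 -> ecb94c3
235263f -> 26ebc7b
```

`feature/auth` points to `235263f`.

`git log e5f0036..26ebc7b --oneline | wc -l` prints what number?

2

Reachable from 26ebc7b: {0829c95, 1ce89c2, 26ebc7b}.
Reachable from e5f0036: {0829c95, 3b582eb, e5f0036}.
In 26ebc7b's history but not e5f0036's: {1ce89c2, 26ebc7b} — 2 commits.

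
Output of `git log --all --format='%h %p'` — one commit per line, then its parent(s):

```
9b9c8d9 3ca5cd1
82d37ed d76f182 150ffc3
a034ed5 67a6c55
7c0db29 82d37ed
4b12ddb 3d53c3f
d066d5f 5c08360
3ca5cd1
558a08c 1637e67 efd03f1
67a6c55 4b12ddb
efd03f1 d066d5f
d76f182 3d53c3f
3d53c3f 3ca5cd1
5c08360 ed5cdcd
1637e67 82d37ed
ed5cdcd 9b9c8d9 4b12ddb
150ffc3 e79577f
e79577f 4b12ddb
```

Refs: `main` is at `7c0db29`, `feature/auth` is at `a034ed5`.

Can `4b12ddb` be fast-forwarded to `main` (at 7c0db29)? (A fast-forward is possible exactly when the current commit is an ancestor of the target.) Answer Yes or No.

A fast-forward from 4b12ddb to 7c0db29 is possible iff 4b12ddb is an ancestor of 7c0db29.
Ancestors of 7c0db29: {150ffc3, 3ca5cd1, 3d53c3f, 4b12ddb, 7c0db29, 82d37ed, d76f182, e79577f}.
4b12ddb is among them, so fast-forward is possible.

Yes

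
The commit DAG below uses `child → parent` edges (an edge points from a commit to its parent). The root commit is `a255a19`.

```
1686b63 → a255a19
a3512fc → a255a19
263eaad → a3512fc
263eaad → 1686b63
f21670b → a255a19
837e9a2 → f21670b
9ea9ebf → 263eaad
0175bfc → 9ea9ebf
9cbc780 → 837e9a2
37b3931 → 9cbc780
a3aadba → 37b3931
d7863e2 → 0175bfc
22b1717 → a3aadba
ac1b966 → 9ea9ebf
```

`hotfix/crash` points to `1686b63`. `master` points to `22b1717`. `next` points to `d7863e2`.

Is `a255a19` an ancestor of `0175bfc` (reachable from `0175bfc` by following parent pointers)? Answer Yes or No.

Ancestors of 0175bfc (commits reachable by following parents): {0175bfc, 1686b63, 263eaad, 9ea9ebf, a255a19, a3512fc}.
a255a19 is in that set, so it is an ancestor of 0175bfc.

Yes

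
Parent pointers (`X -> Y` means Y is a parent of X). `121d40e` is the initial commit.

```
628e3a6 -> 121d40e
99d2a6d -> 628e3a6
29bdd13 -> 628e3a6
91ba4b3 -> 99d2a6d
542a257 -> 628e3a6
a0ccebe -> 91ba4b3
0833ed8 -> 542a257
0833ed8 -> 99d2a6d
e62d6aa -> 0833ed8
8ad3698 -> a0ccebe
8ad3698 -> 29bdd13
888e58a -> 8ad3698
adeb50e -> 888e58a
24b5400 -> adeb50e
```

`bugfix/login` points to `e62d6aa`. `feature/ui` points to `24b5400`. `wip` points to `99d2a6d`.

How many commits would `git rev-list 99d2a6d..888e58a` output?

Reachable from 888e58a: {121d40e, 29bdd13, 628e3a6, 888e58a, 8ad3698, 91ba4b3, 99d2a6d, a0ccebe}.
Reachable from 99d2a6d: {121d40e, 628e3a6, 99d2a6d}.
In 888e58a's history but not 99d2a6d's: {29bdd13, 888e58a, 8ad3698, 91ba4b3, a0ccebe} — 5 commits.

5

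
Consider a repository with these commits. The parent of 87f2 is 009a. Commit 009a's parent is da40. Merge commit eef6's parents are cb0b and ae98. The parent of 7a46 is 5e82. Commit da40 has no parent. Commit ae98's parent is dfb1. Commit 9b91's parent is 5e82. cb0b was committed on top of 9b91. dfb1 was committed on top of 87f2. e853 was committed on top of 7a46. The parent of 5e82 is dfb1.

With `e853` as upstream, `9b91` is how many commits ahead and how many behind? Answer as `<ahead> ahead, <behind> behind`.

Reachable from 9b91: {009a, 5e82, 87f2, 9b91, da40, dfb1}.
Reachable from e853: {009a, 5e82, 7a46, 87f2, da40, dfb1, e853}.
Only in 9b91's history (ahead): {9b91} — 1.
Only in e853's history (behind): {7a46, e853} — 2.

1 ahead, 2 behind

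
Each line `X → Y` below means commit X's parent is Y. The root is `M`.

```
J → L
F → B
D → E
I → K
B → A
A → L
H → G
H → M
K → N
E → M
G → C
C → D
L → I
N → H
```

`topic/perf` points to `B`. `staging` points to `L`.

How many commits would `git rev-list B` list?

Walking parent pointers from B: reachable set = {A, B, C, D, E, G, H, I, K, L, M, N}.
That is 12 commits.

12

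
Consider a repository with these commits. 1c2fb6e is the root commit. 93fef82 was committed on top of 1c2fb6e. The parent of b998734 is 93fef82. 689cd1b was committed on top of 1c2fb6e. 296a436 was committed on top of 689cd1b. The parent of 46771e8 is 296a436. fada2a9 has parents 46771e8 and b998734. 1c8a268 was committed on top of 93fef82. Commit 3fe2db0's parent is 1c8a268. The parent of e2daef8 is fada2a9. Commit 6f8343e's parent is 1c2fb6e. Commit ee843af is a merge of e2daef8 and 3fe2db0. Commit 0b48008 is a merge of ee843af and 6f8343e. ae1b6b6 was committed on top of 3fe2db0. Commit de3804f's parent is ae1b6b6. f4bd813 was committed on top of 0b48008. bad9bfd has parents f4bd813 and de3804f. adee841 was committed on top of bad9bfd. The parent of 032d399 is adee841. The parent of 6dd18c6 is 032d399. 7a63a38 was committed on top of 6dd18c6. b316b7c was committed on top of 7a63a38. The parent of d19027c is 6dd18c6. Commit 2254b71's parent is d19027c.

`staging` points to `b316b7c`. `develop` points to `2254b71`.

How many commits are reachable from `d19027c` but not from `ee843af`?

10

Reachable from d19027c: {032d399, 0b48008, 1c2fb6e, 1c8a268, 296a436, 3fe2db0, 46771e8, 689cd1b, 6dd18c6, 6f8343e, 93fef82, adee841, ae1b6b6, b998734, bad9bfd, d19027c, de3804f, e2daef8, ee843af, f4bd813, fada2a9}.
Reachable from ee843af: {1c2fb6e, 1c8a268, 296a436, 3fe2db0, 46771e8, 689cd1b, 93fef82, b998734, e2daef8, ee843af, fada2a9}.
In d19027c's history but not ee843af's: {032d399, 0b48008, 6dd18c6, 6f8343e, adee841, ae1b6b6, bad9bfd, d19027c, de3804f, f4bd813} — 10 commits.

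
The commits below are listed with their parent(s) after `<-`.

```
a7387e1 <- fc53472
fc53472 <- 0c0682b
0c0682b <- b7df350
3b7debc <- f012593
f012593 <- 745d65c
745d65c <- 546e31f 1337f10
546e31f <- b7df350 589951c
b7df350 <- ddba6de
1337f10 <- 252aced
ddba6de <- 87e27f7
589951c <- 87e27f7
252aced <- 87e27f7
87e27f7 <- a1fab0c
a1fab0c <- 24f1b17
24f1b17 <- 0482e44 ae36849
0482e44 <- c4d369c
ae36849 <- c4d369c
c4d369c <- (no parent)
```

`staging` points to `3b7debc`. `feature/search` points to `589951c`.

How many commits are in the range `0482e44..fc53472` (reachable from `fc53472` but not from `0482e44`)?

Reachable from fc53472: {0482e44, 0c0682b, 24f1b17, 87e27f7, a1fab0c, ae36849, b7df350, c4d369c, ddba6de, fc53472}.
Reachable from 0482e44: {0482e44, c4d369c}.
In fc53472's history but not 0482e44's: {0c0682b, 24f1b17, 87e27f7, a1fab0c, ae36849, b7df350, ddba6de, fc53472} — 8 commits.

8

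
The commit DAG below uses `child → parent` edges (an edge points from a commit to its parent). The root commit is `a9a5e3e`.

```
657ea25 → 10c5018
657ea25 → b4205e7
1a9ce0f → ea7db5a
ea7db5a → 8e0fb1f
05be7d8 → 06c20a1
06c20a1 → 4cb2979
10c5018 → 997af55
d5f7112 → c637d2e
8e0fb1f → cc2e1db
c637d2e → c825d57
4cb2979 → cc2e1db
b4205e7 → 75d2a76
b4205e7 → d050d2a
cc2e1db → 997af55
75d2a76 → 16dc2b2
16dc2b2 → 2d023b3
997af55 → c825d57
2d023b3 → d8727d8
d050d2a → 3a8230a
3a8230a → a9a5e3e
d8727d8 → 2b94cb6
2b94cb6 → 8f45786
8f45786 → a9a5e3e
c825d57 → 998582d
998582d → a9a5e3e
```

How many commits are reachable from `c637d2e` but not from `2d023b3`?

Reachable from c637d2e: {998582d, a9a5e3e, c637d2e, c825d57}.
Reachable from 2d023b3: {2b94cb6, 2d023b3, 8f45786, a9a5e3e, d8727d8}.
In c637d2e's history but not 2d023b3's: {998582d, c637d2e, c825d57} — 3 commits.

3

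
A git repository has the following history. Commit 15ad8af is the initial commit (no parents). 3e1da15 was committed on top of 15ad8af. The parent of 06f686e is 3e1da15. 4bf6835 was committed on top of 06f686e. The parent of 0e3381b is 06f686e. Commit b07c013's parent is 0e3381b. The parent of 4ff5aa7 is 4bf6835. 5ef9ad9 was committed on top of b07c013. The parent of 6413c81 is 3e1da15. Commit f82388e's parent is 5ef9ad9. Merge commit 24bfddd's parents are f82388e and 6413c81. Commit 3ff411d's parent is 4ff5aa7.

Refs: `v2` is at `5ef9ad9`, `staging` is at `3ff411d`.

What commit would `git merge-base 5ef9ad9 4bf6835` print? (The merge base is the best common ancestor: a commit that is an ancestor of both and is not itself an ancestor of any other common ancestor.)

06f686e

Ancestors of 5ef9ad9: {06f686e, 0e3381b, 15ad8af, 3e1da15, 5ef9ad9, b07c013}.
Ancestors of 4bf6835: {06f686e, 15ad8af, 3e1da15, 4bf6835}.
Common ancestors: {06f686e, 15ad8af, 3e1da15}.
Among these, 06f686e is not an ancestor of any other common ancestor — it is the merge base.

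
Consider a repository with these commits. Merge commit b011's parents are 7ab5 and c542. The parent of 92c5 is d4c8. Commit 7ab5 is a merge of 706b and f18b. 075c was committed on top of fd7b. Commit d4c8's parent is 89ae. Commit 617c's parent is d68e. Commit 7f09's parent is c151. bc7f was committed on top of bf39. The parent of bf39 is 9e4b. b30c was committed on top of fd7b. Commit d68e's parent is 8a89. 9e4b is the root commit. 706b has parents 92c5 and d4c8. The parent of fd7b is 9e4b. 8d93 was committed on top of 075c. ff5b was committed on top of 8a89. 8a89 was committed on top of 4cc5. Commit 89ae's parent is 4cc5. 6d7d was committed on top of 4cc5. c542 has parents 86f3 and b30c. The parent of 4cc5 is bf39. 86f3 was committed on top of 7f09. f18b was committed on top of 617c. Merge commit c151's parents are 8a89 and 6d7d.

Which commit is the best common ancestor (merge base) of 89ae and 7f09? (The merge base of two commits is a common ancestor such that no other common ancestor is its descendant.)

4cc5

Ancestors of 89ae: {4cc5, 89ae, 9e4b, bf39}.
Ancestors of 7f09: {4cc5, 6d7d, 7f09, 8a89, 9e4b, bf39, c151}.
Common ancestors: {4cc5, 9e4b, bf39}.
Among these, 4cc5 is not an ancestor of any other common ancestor — it is the merge base.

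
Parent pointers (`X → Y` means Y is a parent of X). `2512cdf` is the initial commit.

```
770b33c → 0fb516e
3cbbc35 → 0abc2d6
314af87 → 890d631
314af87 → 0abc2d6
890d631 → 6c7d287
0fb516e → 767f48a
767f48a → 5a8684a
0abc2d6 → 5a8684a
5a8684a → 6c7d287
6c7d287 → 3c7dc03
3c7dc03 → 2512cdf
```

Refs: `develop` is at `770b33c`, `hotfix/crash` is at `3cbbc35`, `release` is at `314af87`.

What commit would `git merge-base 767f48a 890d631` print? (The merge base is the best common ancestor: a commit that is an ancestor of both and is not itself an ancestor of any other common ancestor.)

6c7d287

Ancestors of 767f48a: {2512cdf, 3c7dc03, 5a8684a, 6c7d287, 767f48a}.
Ancestors of 890d631: {2512cdf, 3c7dc03, 6c7d287, 890d631}.
Common ancestors: {2512cdf, 3c7dc03, 6c7d287}.
Among these, 6c7d287 is not an ancestor of any other common ancestor — it is the merge base.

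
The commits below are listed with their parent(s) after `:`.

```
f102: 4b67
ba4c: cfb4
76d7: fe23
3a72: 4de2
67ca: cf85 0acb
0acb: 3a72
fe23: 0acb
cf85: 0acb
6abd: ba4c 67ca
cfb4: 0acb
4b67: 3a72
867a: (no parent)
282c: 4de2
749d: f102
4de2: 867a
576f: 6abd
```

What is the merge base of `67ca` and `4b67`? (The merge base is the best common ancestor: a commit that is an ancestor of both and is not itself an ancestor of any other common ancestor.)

3a72

Ancestors of 67ca: {0acb, 3a72, 4de2, 67ca, 867a, cf85}.
Ancestors of 4b67: {3a72, 4b67, 4de2, 867a}.
Common ancestors: {3a72, 4de2, 867a}.
Among these, 3a72 is not an ancestor of any other common ancestor — it is the merge base.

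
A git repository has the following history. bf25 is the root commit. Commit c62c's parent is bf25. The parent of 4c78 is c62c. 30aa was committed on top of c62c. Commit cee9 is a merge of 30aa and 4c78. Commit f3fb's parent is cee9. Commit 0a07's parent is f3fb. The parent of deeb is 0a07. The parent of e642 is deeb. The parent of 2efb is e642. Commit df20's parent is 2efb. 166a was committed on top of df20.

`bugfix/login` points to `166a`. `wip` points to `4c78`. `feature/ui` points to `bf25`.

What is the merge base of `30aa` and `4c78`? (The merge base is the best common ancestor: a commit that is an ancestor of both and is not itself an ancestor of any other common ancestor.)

Ancestors of 30aa: {30aa, bf25, c62c}.
Ancestors of 4c78: {4c78, bf25, c62c}.
Common ancestors: {bf25, c62c}.
Among these, c62c is not an ancestor of any other common ancestor — it is the merge base.

c62c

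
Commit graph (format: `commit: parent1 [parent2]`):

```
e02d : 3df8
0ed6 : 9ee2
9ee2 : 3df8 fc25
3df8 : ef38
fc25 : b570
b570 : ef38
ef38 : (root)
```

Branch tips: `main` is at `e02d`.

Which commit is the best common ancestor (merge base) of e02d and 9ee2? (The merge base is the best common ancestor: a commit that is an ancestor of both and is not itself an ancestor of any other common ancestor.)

3df8

Ancestors of e02d: {3df8, e02d, ef38}.
Ancestors of 9ee2: {3df8, 9ee2, b570, ef38, fc25}.
Common ancestors: {3df8, ef38}.
Among these, 3df8 is not an ancestor of any other common ancestor — it is the merge base.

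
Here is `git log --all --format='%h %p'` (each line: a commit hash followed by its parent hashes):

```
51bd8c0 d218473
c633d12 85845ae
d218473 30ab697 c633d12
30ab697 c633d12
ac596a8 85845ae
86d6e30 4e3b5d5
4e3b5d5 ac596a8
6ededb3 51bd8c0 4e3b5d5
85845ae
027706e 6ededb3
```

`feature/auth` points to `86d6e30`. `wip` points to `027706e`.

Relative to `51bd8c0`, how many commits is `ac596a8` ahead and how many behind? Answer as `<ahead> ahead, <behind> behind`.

Reachable from ac596a8: {85845ae, ac596a8}.
Reachable from 51bd8c0: {30ab697, 51bd8c0, 85845ae, c633d12, d218473}.
Only in ac596a8's history (ahead): {ac596a8} — 1.
Only in 51bd8c0's history (behind): {30ab697, 51bd8c0, c633d12, d218473} — 4.

1 ahead, 4 behind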